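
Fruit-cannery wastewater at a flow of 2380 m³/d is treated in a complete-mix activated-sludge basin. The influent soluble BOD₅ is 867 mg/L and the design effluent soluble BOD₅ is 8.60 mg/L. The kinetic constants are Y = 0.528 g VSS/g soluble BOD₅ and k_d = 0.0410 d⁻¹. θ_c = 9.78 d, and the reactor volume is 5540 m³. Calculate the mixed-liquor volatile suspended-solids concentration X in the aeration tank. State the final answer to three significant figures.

From V·X·(1 + k_d·θ_c) = Y·Q·(S₀ − S)·θ_c: X = 0.528 × 2380 × (867 − 8.60) × 9.78 / [5540 × (1 + 0.0410 × 9.78)] = 1359 mg/L.

X ≈ 1360 mg/L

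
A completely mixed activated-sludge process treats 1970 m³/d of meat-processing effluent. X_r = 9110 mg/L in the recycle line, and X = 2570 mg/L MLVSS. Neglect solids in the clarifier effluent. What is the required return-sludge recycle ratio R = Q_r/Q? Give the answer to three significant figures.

Mass balance around the secondary clarifier (neglecting effluent solids): R = X / (X_r − X) = 2570 / (9110 − 2570) = 0.3930.

R ≈ 0.393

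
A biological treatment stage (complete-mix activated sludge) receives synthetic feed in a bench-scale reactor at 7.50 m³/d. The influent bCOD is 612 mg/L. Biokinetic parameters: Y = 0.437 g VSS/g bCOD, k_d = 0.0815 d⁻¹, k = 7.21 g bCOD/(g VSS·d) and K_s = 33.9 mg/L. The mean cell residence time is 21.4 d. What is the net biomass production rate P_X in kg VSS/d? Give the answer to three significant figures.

P_X ≈ 0.729 kg VSS/d

For a completely mixed reactor with recycle the Lawrence–McCarty relation gives S = K_s·(1 + k_d·θ_c) / [θ_c·(Y·k − k_d) − 1] = 33.9 × (1 + 0.0815 × 21.4) / [21.4 × (0.437 × 7.21 − 0.0815) − 1] = 93.02 / 64.68 = 1.438 mg/L.
Correct the yield for decay: Y_obs = Y/(1 + k_d θ_c) = 0.437 / (1 + 0.0815 × 21.4) = 0.437 / 2.744 = 0.1593.
Substrate removed = Q·(S₀ − S) = 7.50 m³/d × (612 − 1.44) g/m³ = 4.58×10^3 g/d = 4.579 kg/d.
Net biomass production P_X = Y_obs × Q·(S₀ − S) = 0.1593 × 4.579 = 0.7292 kg VSS/d.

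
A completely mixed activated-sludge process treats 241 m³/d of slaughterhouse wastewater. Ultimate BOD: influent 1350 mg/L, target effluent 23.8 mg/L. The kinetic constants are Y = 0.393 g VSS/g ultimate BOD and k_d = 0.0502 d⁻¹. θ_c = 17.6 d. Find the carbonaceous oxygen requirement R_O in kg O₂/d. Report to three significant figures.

Correct the yield for decay: Y_obs = Y/(1 + k_d θ_c) = 0.393 / (1 + 0.0502 × 17.6) = 0.393 / 1.884 = 0.2087.
Mass of ultimate BOD removed per day: Q(S₀ − S) = 241 × 1326 g/m³ = 319.6 kg/d.
Net sludge production P_X = 0.2087 × 319.6 = 66.69 kg VSS/d.
R_O = Q·(S₀ − S) − 1.42·P_X = 319.6 − 1.42 × 66.69 = 224.9 kg O₂/d.

R_O ≈ 225 kg O₂/d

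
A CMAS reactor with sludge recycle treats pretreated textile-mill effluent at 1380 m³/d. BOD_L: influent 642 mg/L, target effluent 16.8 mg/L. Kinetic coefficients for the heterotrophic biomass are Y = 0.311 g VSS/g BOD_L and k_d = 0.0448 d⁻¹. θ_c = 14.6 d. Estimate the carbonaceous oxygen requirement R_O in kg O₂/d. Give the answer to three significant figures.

R_O ≈ 632 kg O₂/d

The observed yield is Y_obs = Y/(1 + k_d·θ_c) = 0.311 / (1 + 0.0448 × 14.6) = 0.311 / 1.654 = 0.1880 g VSS per g BOD_L removed.
Substrate removed = Q·(S₀ − S) = 1380 m³/d × (642 − 16.8) g/m³ = 8.63×10^5 g/d = 862.8 kg/d.
Biomass synthesised: P_X = Y_obs × 862.8 = 162.2 kg VSS/d.
R_O = Q·(S₀ − S) − 1.42·P_X = 862.8 − 1.42 × 162.2 = 632.4 kg O₂/d.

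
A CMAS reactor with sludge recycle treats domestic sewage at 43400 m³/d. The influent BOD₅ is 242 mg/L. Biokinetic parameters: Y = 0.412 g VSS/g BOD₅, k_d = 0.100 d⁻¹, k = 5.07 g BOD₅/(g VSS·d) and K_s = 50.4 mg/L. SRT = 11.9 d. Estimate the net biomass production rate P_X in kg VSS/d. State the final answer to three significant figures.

For a completely mixed reactor with recycle the Lawrence–McCarty relation gives S = K_s·(1 + k_d·θ_c) / [θ_c·(Y·k − k_d) − 1] = 50.4 × (1 + 0.100 × 11.9) / [11.9 × (0.412 × 5.07 − 0.100) − 1] = 110.4 / 22.67 = 4.869 mg/L.
Observed yield with endogenous decay: Y_obs = Y / (1 + k_d·θ_c) = 0.412 / (1 + 0.100 × 11.9) = 0.412 / 2.190 = 0.1881 g VSS/g BOD₅.
Q·(S₀ − S) = 43400 × (242 − 4.87) × 10⁻³ = 10291 kg/d removed.
P_X = Y_obs · Q(S₀ − S) = 0.1881 × 10291 = 1936 kg VSS/d.

P_X ≈ 1940 kg VSS/d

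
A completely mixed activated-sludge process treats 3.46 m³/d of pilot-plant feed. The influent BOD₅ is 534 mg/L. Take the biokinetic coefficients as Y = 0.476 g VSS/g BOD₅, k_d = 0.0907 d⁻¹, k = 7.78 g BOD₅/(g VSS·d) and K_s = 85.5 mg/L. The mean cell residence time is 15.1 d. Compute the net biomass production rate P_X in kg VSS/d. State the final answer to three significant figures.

From the Monod/SRT balance for a CMAS, S = K_s·(1+k_d θ_c)/[θ_c·(Y k − k_d) − 1] = 85.5 × (1 + 0.0907 × 15.1) / [15.1 × (0.476 × 7.78 − 0.0907) − 1] = 202.6 / 53.55 = 3.783 mg/L.
Correct the yield for decay: Y_obs = Y/(1 + k_d θ_c) = 0.476 / (1 + 0.0907 × 15.1) = 0.476 / 2.370 = 0.2009.
Mass of BOD₅ removed per day: Q(S₀ − S) = 3.46 × 530.2 g/m³ = 1.835 kg/d.
Net biomass production P_X = Y_obs × Q·(S₀ − S) = 0.2009 × 1.835 = 0.3685 kg VSS/d.

P_X ≈ 0.369 kg VSS/d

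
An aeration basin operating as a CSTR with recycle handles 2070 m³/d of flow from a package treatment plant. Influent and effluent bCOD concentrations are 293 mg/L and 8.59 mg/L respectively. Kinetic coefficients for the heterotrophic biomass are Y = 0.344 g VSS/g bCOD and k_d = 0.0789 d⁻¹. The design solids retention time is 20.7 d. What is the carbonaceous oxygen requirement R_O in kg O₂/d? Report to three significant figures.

Observed yield with endogenous decay: Y_obs = Y / (1 + k_d·θ_c) = 0.344 / (1 + 0.0789 × 20.7) = 0.344 / 2.633 = 0.1306 g VSS/g bCOD.
Mass of bCOD removed per day: Q(S₀ − S) = 2070 × 284.4 g/m³ = 588.7 kg/d.
P_X = Y_obs·Q·(S₀ − S) = 0.1306 × 588.7 = 76.91 kg VSS/d.
R_O = Q·(S₀ − S) − 1.42·P_X = 588.7 − 1.42 × 76.91 = 479.5 kg O₂/d.

R_O ≈ 480 kg O₂/d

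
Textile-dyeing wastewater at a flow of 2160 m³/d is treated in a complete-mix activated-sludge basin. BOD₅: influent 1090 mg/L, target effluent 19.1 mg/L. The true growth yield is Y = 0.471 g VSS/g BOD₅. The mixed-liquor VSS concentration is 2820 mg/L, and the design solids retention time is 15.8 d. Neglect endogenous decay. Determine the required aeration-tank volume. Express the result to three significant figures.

V ≈ 6100 m³

With k_d = 0 the design equation reduces to V = Y Q (S₀−S) θ_c / X = 0.471 × 2160 × (1090 − 19.1) × 15.8 / 2820 = 6104 m³.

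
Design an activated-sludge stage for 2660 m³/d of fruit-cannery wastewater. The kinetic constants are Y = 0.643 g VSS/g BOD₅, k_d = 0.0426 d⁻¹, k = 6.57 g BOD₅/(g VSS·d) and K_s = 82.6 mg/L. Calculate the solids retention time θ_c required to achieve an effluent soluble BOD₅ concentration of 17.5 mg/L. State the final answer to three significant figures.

θ_c ≈ 1.44 d

From 1/θ_c = Y·k·S/(K_s + S) − k_d: Y·k·S/(K_s+S) = 0.643 × 6.57 × 17.5 / (82.6 + 17.5) = 0.7386 d⁻¹.
Then 1/θ_c = μ − k_d = 0.7386 − 0.0426 = 0.6960 d⁻¹, giving θ_c = 1.437 d.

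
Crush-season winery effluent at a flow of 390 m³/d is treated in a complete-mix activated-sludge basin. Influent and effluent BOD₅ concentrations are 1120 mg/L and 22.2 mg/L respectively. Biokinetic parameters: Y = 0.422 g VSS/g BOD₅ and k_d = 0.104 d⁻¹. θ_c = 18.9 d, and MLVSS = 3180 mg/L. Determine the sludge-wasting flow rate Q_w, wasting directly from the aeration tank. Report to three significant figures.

Q_w ≈ 19.2 m³/d

From the SRT design equation V = Y Q (S₀−S) θ_c / [X (1 + k_d θ_c)] = 0.422 × 390 × (1120 − 22.2) × 18.9 / [3180 × (1 + 0.104 × 18.9)] = 3.41×10^6 / 9431 = 362.1 m³.
Wasting from the aeration tank: Q_w = V / θ_c = 362.1 / 18.9 = 19.16 m³/d.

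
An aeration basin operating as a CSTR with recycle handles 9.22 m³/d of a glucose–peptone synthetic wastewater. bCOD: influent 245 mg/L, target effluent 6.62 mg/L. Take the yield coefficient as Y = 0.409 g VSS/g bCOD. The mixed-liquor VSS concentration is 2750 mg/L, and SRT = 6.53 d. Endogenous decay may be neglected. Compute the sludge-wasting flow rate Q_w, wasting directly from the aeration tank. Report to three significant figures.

Q_w ≈ 0.327 m³/d

V·X = Y·Q·ΔS·θ_c gives V = 0.409 × 9.22 × (245 − 6.62) × 6.53 / 2750 = 2.135 m³.
With mixed-liquor wasting, θ_c = V/Q_w, so Q_w = V/θ_c = 2.135/6.53 = 0.3269 m³/d.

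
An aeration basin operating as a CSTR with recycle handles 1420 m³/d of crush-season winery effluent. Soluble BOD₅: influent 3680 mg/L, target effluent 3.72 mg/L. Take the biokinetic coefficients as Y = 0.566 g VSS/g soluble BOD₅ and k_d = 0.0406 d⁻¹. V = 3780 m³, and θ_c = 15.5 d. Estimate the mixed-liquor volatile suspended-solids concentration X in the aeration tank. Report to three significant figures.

X ≈ 7440 mg/L

X = Y·Q·ΔS·θ_c / [V·(1 + k_d θ_c)] = 0.566 × 1420 × (3680 − 3.72) × 15.5 / [3780 × (1 + 0.0406 × 15.5)] = 7436 mg/L.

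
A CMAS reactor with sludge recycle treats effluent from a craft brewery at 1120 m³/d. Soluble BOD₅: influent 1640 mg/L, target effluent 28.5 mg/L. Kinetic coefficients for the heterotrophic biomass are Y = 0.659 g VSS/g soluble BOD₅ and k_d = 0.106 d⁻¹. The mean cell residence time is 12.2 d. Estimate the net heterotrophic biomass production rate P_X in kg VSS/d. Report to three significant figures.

P_X ≈ 519 kg VSS/d

Correct the yield for decay: Y_obs = Y/(1 + k_d θ_c) = 0.659 / (1 + 0.106 × 12.2) = 0.659 / 2.293 = 0.2874.
Mass of soluble BOD₅ removed per day: Q(S₀ − S) = 1120 × 1612 g/m³ = 1805 kg/d.
So the net sludge growth is P_X = 0.2874 × 1805 = 518.7 kg VSS/d.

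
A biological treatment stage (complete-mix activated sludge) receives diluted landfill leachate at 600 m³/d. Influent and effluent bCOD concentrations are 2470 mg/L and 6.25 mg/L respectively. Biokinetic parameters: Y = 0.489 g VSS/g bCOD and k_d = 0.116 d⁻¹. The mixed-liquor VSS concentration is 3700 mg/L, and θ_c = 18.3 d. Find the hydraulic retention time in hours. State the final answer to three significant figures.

From the SRT design equation V = Y Q (S₀−S) θ_c / [X (1 + k_d θ_c)] = 0.489 × 600 × (2470 − 6.25) × 18.3 / [3700 × (1 + 0.116 × 18.3)] = 1.32×10^7 / 11554 = 1145 m³.
HRT = V/Q = 1145 m³ / 600 m³·d⁻¹ = 1.908 d × 24 = 45.80 h.

τ ≈ 45.8 h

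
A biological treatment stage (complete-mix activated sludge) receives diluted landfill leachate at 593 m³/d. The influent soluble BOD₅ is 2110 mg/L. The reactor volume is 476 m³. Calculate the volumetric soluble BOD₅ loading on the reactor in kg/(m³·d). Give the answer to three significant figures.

Volumetric loading L_v = Q·S₀ / V = 593 × 2110 g/m³ / 476.0 m³ = 2629 g/(m³·d) = 2.629 kg soluble BOD₅/(m³·d).

L_v ≈ 2.63 kg soluble BOD₅/(m³·d)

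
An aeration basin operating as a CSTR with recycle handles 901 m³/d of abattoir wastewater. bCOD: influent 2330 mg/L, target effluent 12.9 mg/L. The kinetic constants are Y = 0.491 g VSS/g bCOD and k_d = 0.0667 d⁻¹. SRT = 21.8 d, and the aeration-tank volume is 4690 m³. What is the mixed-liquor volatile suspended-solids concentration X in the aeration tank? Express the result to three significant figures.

X ≈ 1940 mg/L

X = Y·Q·ΔS·θ_c / [V·(1 + k_d θ_c)] = 0.491 × 901 × (2330 − 12.9) × 21.8 / [4690 × (1 + 0.0667 × 21.8)] = 1942 mg/L.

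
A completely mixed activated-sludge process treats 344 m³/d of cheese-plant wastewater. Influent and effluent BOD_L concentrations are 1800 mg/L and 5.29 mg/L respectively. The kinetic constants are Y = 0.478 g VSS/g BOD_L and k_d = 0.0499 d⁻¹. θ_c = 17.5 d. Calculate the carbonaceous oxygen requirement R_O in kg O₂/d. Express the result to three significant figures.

Correct the yield for decay: Y_obs = Y/(1 + k_d θ_c) = 0.478 / (1 + 0.0499 × 17.5) = 0.478 / 1.873 = 0.2552.
Substrate removed = Q·(S₀ − S) = 344 m³/d × (1800 − 5.29) g/m³ = 6.17×10^5 g/d = 617.4 kg/d.
P_X = Y_obs·Q·(S₀ − S) = 0.2552 × 617.4 = 157.5 kg VSS/d.
R_O = Q·(S₀ − S) − 1.42·P_X = 617.4 − 1.42 × 157.5 = 393.7 kg O₂/d.

R_O ≈ 394 kg O₂/d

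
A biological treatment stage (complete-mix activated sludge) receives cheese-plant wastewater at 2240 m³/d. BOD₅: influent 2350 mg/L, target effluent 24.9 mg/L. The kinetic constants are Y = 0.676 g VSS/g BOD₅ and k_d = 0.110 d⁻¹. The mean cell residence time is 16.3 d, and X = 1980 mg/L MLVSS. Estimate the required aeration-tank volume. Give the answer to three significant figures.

V ≈ 10400 m³

From the SRT design equation V = Y Q (S₀−S) θ_c / [X (1 + k_d θ_c)] = 0.676 × 2240 × (2350 − 24.9) × 16.3 / [1980 × (1 + 0.110 × 16.3)] = 5.74×10^7 / 5530 = 10377 m³.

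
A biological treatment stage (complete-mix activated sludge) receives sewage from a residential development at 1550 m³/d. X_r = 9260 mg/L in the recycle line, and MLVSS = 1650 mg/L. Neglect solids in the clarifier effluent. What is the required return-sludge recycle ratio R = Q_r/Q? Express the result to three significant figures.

R = Q_r/Q = X/(X_r − X) = 1650 / (9260 − 1650) = 0.2168.

R ≈ 0.217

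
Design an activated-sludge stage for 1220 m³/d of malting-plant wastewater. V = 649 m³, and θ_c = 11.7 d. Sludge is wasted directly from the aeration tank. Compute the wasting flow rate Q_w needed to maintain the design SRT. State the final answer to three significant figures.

For wasting at MLVSS concentration, Q_w = V/θ_c = 649.0/11.7 = 55.47 m³/d.

Q_w ≈ 55.5 m³/d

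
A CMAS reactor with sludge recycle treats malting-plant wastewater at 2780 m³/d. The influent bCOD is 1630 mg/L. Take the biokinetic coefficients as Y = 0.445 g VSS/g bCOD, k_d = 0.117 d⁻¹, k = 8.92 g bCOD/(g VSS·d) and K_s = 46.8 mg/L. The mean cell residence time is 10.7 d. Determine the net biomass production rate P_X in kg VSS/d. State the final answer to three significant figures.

Effluent substrate depends only on kinetics and SRT: S = K_s(1 + k_d θ_c) / [θ_c(Yk − k_d) − 1] = 46.8 × (1 + 0.117 × 10.7) / [10.7 × (0.445 × 8.92 − 0.117) − 1] = 105.4 / 40.22 = 2.620 mg/L.
The observed yield is Y_obs = Y/(1 + k_d·θ_c) = 0.445 / (1 + 0.117 × 10.7) = 0.445 / 2.252 = 0.1976 g VSS per g bCOD removed.
Mass of bCOD removed per day: Q(S₀ − S) = 2780 × 1627 g/m³ = 4524 kg/d.
Net biomass production P_X = Y_obs × Q·(S₀ − S) = 0.1976 × 4524 = 894.0 kg VSS/d.

P_X ≈ 894 kg VSS/d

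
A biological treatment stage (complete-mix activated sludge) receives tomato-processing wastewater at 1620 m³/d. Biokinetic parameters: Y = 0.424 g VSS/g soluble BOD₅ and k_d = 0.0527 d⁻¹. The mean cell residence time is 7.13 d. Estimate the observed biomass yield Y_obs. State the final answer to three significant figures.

Y_obs ≈ 0.308 g VSS/g soluble BOD₅

Correct the yield for decay: Y_obs = Y/(1 + k_d θ_c) = 0.424 / (1 + 0.0527 × 7.13) = 0.424 / 1.376 = 0.3082.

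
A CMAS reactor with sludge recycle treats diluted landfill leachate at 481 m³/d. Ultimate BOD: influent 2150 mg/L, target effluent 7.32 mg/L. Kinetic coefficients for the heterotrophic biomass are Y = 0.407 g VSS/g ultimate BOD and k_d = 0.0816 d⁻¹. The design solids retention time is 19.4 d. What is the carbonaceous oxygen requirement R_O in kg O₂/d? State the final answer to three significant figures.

Y_obs = Y / (1 + k_d θ_c) = 0.407 / (1 + 0.0816 × 19.4) = 0.407 / 2.583 = 0.1576.
Substrate removed = Q·(S₀ − S) = 481 m³/d × (2150 − 7.32) g/m³ = 1.03×10^6 g/d = 1031 kg/d.
Biomass synthesised: P_X = Y_obs × 1031 = 162.4 kg VSS/d.
R_O = Q·(S₀ − S) − 1.42·P_X = 1031 − 1.42 × 162.4 = 800.0 kg O₂/d.

R_O ≈ 800 kg O₂/d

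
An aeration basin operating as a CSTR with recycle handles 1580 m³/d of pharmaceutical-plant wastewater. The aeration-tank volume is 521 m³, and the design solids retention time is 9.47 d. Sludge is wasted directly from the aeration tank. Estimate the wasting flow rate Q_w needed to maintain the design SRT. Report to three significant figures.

For wasting at MLVSS concentration, Q_w = V/θ_c = 521.0/9.47 = 55.02 m³/d.

Q_w ≈ 55.0 m³/d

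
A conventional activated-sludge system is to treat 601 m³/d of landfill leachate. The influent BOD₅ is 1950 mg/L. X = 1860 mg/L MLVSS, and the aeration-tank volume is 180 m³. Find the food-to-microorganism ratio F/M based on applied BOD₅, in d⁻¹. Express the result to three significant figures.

Food-to-microorganism ratio F/M = Q S₀ / (V X) = 601 × 1950 / (180.0 × 1860) = 3.500 d⁻¹.

F/M ≈ 3.50 d⁻¹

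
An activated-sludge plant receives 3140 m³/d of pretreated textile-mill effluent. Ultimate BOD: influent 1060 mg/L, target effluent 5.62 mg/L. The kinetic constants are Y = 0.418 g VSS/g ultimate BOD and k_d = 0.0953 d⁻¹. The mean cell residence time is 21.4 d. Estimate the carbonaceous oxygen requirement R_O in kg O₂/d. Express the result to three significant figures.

R_O ≈ 2660 kg O₂/d

Observed yield with endogenous decay: Y_obs = Y / (1 + k_d·θ_c) = 0.418 / (1 + 0.0953 × 21.4) = 0.418 / 3.039 = 0.1375 g VSS/g ultimate BOD.
Substrate removed = Q·(S₀ − S) = 3140 m³/d × (1060 − 5.62) g/m³ = 3.31×10^6 g/d = 3311 kg/d.
P_X = Y_obs·Q·(S₀ − S) = 0.1375 × 3311 = 455.3 kg VSS/d.
R_O = Q·(S₀ − S) − 1.42·P_X = 3311 − 1.42 × 455.3 = 2664 kg O₂/d.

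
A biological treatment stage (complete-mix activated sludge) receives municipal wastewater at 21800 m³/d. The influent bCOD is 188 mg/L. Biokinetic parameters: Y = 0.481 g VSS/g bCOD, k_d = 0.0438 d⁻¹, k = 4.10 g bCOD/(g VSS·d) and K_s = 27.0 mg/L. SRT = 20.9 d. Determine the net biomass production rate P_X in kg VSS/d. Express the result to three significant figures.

Effluent substrate depends only on kinetics and SRT: S = K_s(1 + k_d θ_c) / [θ_c(Yk − k_d) − 1] = 27.0 × (1 + 0.0438 × 20.9) / [20.9 × (0.481 × 4.10 − 0.0438) − 1] = 51.72 / 39.30 = 1.316 mg/L.
Correct the yield for decay: Y_obs = Y/(1 + k_d θ_c) = 0.481 / (1 + 0.0438 × 20.9) = 0.481 / 1.915 = 0.2511.
Mass of bCOD removed per day: Q(S₀ − S) = 21800 × 186.7 g/m³ = 4070 kg/d.
So the net sludge growth is P_X = 0.2511 × 4070 = 1022 kg VSS/d.

P_X ≈ 1020 kg VSS/d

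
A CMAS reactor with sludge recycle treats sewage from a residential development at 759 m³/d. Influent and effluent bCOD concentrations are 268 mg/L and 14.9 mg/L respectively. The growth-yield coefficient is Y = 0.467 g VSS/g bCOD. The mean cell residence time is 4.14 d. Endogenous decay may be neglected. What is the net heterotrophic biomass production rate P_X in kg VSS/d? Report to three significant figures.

Since k_d ≈ 0, Y_obs = Y = 0.467 g VSS/g bCOD.
ΔS = 268 − 14.9 = 253.1 mg/L, so the substrate removal rate is 759 × 253.1/1000 = 192.1 kg bCOD/d.
Biomass produced: P_X = Y_obs·Q·ΔS = 0.4670 × 192.1 ≈ 89.71 kg VSS/d.

P_X ≈ 89.7 kg VSS/d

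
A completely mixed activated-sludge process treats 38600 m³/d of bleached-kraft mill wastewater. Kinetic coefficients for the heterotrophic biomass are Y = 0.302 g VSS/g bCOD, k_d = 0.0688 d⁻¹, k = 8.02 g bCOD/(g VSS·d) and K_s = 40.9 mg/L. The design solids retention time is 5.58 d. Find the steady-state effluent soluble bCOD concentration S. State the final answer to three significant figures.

S ≈ 4.67 mg/L

For a completely mixed reactor with recycle the Lawrence–McCarty relation gives S = K_s·(1 + k_d·θ_c) / [θ_c·(Y·k − k_d) − 1] = 40.9 × (1 + 0.0688 × 5.58) / [5.58 × (0.302 × 8.02 − 0.0688) − 1] = 56.60 / 12.13 = 4.666 mg/L.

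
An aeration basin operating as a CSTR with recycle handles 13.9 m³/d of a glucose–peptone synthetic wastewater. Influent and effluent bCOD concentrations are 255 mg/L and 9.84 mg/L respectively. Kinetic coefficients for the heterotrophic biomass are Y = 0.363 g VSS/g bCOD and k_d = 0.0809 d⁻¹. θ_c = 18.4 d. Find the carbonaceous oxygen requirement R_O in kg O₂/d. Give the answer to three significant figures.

R_O ≈ 2.70 kg O₂/d

Correct the yield for decay: Y_obs = Y/(1 + k_d θ_c) = 0.363 / (1 + 0.0809 × 18.4) = 0.363 / 2.489 = 0.1459.
Mass of bCOD removed per day: Q(S₀ − S) = 13.9 × 245.2 g/m³ = 3.408 kg/d.
P_X = Y_obs·Q·(S₀ − S) = 0.1459 × 3.408 = 0.4971 kg VSS/d.
R_O = Q·ΔS − 1.42 P_X = 3.408 − 0.7058 = 2.702 kg O₂/d.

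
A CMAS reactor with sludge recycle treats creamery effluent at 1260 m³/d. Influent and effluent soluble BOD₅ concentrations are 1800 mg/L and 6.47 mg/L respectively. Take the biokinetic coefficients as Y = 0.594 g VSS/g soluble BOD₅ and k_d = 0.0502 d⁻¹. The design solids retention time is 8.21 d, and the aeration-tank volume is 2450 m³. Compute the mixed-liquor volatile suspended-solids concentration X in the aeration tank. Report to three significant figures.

X ≈ 3190 mg/L

From V·X·(1 + k_d·θ_c) = Y·Q·(S₀ − S)·θ_c: X = 0.594 × 1260 × (1800 − 6.47) × 8.21 / [2450 × (1 + 0.0502 × 8.21)] = 3185 mg/L.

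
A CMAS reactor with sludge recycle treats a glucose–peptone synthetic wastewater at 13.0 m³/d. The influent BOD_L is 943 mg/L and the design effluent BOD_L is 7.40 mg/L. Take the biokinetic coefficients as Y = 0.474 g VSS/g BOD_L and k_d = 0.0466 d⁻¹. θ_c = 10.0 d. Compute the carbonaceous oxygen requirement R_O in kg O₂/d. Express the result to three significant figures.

R_O ≈ 6.58 kg O₂/d

The observed yield is Y_obs = Y/(1 + k_d·θ_c) = 0.474 / (1 + 0.0466 × 10.0) = 0.474 / 1.466 = 0.3233 g VSS per g BOD_L removed.
ΔS = 943 − 7.40 = 935.6 mg/L, so the substrate removal rate is 13.0 × 935.6/1000 = 12.16 kg BOD_L/d.
Biomass synthesised: P_X = Y_obs × 12.16 = 3.933 kg VSS/d.
R_O = Q·(S₀ − S) − 1.42·P_X = 12.16 − 1.42 × 3.933 = 6.579 kg O₂/d.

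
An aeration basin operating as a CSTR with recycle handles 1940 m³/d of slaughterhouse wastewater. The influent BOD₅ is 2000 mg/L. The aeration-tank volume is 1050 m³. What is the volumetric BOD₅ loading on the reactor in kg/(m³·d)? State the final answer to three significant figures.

Volumetric loading L_v = Q·S₀ / V = 1940 × 2000 g/m³ / 1050 m³ = 3695 g/(m³·d) = 3.695 kg BOD₅/(m³·d).

L_v ≈ 3.70 kg BOD₅/(m³·d)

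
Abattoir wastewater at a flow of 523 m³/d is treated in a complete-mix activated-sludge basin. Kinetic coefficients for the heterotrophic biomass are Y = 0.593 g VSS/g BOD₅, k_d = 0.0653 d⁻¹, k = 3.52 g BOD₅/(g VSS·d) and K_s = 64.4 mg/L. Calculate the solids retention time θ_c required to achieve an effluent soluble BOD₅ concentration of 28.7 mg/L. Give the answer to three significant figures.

θ_c ≈ 1.73 d

At the target effluent, Y k S/(K_s+S) = 0.593×3.52×28.7/93.10 = 0.6435 d⁻¹.
Then 1/θ_c = μ − k_d = 0.6435 − 0.0653 = 0.5782 d⁻¹, giving θ_c = 1.730 d.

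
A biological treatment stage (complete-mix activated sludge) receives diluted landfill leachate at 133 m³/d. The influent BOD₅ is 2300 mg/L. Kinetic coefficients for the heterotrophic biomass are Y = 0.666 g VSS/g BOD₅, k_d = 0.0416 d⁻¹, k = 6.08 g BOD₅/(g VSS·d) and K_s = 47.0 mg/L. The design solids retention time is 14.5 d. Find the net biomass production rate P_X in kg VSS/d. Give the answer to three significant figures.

Effluent substrate depends only on kinetics and SRT: S = K_s(1 + k_d θ_c) / [θ_c(Yk − k_d) − 1] = 47.0 × (1 + 0.0416 × 14.5) / [14.5 × (0.666 × 6.08 − 0.0416) − 1] = 75.35 / 57.11 = 1.319 mg/L.
The observed yield is Y_obs = Y/(1 + k_d·θ_c) = 0.666 / (1 + 0.0416 × 14.5) = 0.666 / 1.603 = 0.4154 g VSS per g BOD₅ removed.
Substrate removed = Q·(S₀ − S) = 133 m³/d × (2300 − 1.32) g/m³ = 3.06×10^5 g/d = 305.7 kg/d.
Biomass produced: P_X = Y_obs·Q·ΔS = 0.4154 × 305.7 ≈ 127.0 kg VSS/d.

P_X ≈ 127 kg VSS/d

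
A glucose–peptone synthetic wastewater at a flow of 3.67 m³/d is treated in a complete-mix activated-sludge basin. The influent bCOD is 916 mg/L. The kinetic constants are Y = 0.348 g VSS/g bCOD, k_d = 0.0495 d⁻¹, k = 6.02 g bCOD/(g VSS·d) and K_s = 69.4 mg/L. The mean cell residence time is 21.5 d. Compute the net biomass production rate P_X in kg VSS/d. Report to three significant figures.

P_X ≈ 0.565 kg VSS/d

Effluent substrate depends only on kinetics and SRT: S = K_s(1 + k_d θ_c) / [θ_c(Yk − k_d) − 1] = 69.4 × (1 + 0.0495 × 21.5) / [21.5 × (0.348 × 6.02 − 0.0495) − 1] = 143.3 / 42.98 = 3.333 mg/L.
The observed yield is Y_obs = Y/(1 + k_d·θ_c) = 0.348 / (1 + 0.0495 × 21.5) = 0.348 / 2.064 = 0.1686 g VSS per g bCOD removed.
Substrate removed = Q·(S₀ − S) = 3.67 m³/d × (916 − 3.33) g/m³ = 3.35×10^3 g/d = 3.349 kg/d.
Net biomass production P_X = Y_obs × Q·(S₀ − S) = 0.1686 × 3.349 = 0.5647 kg VSS/d.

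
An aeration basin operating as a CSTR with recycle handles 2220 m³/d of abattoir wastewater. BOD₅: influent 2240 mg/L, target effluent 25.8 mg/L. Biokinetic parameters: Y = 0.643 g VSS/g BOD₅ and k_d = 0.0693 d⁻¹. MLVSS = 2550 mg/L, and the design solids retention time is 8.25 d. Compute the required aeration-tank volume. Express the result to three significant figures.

Rearranging the biomass balance for a CMAS with decay, V = Y·Q·ΔS·θ_c / [X·(1+k_d θ_c)] = 0.643 × 2220 × (2240 − 25.8) × 8.25 / [2550 × (1 + 0.0693 × 8.25)] = 2.61×10^7 / 4008 = 6506 m³.

V ≈ 6510 m³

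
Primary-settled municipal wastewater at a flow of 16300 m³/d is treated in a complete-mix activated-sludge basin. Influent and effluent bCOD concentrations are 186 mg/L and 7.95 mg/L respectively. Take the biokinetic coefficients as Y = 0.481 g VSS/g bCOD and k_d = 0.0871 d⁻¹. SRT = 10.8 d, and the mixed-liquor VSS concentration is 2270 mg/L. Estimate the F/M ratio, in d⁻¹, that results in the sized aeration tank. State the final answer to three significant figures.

Rearranging the biomass balance for a CMAS with decay, V = Y·Q·ΔS·θ_c / [X·(1+k_d θ_c)] = 0.481 × 16300 × (186 − 7.95) × 10.8 / [2270 × (1 + 0.0871 × 10.8)] = 1.51×10^7 / 4405 = 3422 m³.
F/M = Q·S₀ / (V·X) = 16300 × 186 / (3422 × 2270) = 0.3903 g bCOD·(g VSS·d)⁻¹.

F/M ≈ 0.390 d⁻¹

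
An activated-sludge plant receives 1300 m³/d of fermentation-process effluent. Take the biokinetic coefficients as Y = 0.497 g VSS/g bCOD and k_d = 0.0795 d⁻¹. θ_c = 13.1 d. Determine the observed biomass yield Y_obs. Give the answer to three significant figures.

Correct the yield for decay: Y_obs = Y/(1 + k_d θ_c) = 0.497 / (1 + 0.0795 × 13.1) = 0.497 / 2.041 = 0.2435.

Y_obs ≈ 0.243 g VSS/g bCOD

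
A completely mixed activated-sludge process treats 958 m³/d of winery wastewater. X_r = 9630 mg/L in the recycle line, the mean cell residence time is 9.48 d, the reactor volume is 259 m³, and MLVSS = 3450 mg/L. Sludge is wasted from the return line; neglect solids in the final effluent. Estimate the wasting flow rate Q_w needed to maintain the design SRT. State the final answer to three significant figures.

Q_w = (V·X)/(θ_c X_r) = 259.0 × 3450 / (9.48 × 9630) = 9.788 m³/d.

Q_w ≈ 9.79 m³/d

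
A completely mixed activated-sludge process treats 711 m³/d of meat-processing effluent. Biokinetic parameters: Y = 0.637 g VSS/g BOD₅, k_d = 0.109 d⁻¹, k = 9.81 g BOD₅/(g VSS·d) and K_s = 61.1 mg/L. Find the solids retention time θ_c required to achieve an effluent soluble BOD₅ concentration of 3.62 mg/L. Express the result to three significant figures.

θ_c ≈ 4.16 d

Specific growth rate at S = 3.62 mg/L: μ = YkS/(K_s+S) = 0.637·9.81·3.62/(61.1+3.62) = 0.3495 d⁻¹.
1/θ_c = 0.3495 − 0.109 = 0.2405 d⁻¹, so θ_c = 4.158 d.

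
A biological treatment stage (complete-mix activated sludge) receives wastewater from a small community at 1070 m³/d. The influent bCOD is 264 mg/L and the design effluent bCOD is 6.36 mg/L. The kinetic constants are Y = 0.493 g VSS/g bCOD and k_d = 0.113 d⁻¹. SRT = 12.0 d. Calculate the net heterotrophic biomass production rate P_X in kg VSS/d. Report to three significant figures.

Correct the yield for decay: Y_obs = Y/(1 + k_d θ_c) = 0.493 / (1 + 0.113 × 12.0) = 0.493 / 2.356 = 0.2093.
Mass of bCOD removed per day: Q(S₀ − S) = 1070 × 257.6 g/m³ = 275.7 kg/d.
P_X = Y_obs · Q(S₀ − S) = 0.2093 × 275.7 = 57.69 kg VSS/d.

P_X ≈ 57.7 kg VSS/d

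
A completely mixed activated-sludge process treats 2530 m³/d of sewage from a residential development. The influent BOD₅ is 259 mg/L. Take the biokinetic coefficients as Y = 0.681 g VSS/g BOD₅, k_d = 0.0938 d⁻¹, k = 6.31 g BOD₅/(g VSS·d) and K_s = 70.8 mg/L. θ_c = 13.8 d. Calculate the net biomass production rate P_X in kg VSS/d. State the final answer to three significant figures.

P_X ≈ 192 kg VSS/d

From the Monod/SRT balance for a CMAS, S = K_s·(1+k_d θ_c)/[θ_c·(Y k − k_d) − 1] = 70.8 × (1 + 0.0938 × 13.8) / [13.8 × (0.681 × 6.31 − 0.0938) − 1] = 162.4 / 57.01 = 2.850 mg/L.
Y_obs = Y / (1 + k_d θ_c) = 0.681 / (1 + 0.0938 × 13.8) = 0.681 / 2.294 = 0.2968.
ΔS = 259 − 2.85 = 256.1 mg/L, so the substrate removal rate is 2530 × 256.1/1000 = 648.1 kg BOD₅/d.
P_X = Y_obs · Q(S₀ − S) = 0.2968 × 648.1 = 192.3 kg VSS/d.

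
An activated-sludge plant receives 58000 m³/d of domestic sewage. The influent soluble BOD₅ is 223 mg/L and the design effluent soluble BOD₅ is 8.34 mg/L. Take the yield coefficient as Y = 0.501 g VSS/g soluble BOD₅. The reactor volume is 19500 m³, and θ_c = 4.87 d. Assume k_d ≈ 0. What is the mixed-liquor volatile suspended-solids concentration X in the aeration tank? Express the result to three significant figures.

X ≈ 1560 mg/L

X = Y·Q·ΔS·θ_c / V = 0.501 × 58000 × (223 − 8.34) × 4.87 / 19500 = 1558 mg/L.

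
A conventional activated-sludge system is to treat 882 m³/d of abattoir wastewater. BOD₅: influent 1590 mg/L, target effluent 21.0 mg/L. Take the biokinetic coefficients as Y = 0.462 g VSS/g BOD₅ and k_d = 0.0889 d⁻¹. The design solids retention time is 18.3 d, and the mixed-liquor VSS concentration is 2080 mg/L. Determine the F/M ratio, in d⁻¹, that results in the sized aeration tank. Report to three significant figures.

From the SRT design equation V = Y Q (S₀−S) θ_c / [X (1 + k_d θ_c)] = 0.462 × 882 × (1590 − 21.0) × 18.3 / [2080 × (1 + 0.0889 × 18.3)] = 1.17×10^7 / 5464 = 2141 m³.
F/M = applied load / biomass = Q·S₀/(V·X) = 882 × 1590 / (2141 × 2080) = 0.3149 d⁻¹.

F/M ≈ 0.315 d⁻¹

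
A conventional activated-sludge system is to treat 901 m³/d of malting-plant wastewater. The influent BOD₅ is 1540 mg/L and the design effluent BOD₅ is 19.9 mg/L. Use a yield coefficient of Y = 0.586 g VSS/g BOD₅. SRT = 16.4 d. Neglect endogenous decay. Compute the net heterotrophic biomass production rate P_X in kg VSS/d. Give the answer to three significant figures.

P_X ≈ 803 kg VSS/d

With endogenous decay neglected, the observed yield equals the true yield: Y_obs = Y = 0.586 g VSS/g BOD₅.
Substrate removed = Q·(S₀ − S) = 901 m³/d × (1540 − 19.9) g/m³ = 1.37×10^6 g/d = 1370 kg/d.
So the net sludge growth is P_X = 0.5860 × 1370 = 802.6 kg VSS/d.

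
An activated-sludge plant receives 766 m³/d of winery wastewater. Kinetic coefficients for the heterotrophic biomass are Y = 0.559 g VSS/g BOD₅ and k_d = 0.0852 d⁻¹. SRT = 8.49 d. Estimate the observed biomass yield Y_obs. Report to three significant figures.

Observed yield with endogenous decay: Y_obs = Y / (1 + k_d·θ_c) = 0.559 / (1 + 0.0852 × 8.49) = 0.559 / 1.723 = 0.3244 g VSS/g BOD₅.

Y_obs ≈ 0.324 g VSS/g BOD₅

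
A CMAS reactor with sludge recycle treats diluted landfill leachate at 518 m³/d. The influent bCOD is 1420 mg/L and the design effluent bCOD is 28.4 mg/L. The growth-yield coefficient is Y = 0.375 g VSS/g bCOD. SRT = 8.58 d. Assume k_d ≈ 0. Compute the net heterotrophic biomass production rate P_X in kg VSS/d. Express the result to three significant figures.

P_X ≈ 270 kg VSS/d

With endogenous decay neglected, the observed yield equals the true yield: Y_obs = Y = 0.375 g VSS/g bCOD.
ΔS = 1420 − 28.4 = 1392 mg/L, so the substrate removal rate is 518 × 1392/1000 = 720.8 kg bCOD/d.
Biomass produced: P_X = Y_obs·Q·ΔS = 0.3750 × 720.8 ≈ 270.3 kg VSS/d.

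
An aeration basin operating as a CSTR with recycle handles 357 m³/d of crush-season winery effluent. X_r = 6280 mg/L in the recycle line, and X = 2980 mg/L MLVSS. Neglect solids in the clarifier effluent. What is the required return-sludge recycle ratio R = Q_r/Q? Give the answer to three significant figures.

Mass balance around the secondary clarifier (neglecting effluent solids): R = X / (X_r − X) = 2980 / (6280 − 2980) = 0.9030.

R ≈ 0.903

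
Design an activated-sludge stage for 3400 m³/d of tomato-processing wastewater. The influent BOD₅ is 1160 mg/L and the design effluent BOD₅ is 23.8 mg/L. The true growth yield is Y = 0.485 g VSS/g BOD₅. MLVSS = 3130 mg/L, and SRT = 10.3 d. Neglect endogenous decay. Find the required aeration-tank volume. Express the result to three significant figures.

V ≈ 6170 m³

With k_d = 0 the design equation reduces to V = Y Q (S₀−S) θ_c / X = 0.485 × 3400 × (1160 − 23.8) × 10.3 / 3130 = 6166 m³.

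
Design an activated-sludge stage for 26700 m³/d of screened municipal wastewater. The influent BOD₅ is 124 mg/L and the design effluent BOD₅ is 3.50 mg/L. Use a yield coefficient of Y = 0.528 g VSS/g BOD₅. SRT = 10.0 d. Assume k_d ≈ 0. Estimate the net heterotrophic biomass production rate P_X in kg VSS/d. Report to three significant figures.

With endogenous decay neglected, the observed yield equals the true yield: Y_obs = Y = 0.528 g VSS/g BOD₅.
Q·(S₀ − S) = 26700 × (124 − 3.50) × 10⁻³ = 3217 kg/d removed.
Net biomass production P_X = Y_obs × Q·(S₀ − S) = 0.5280 × 3217 = 1699 kg VSS/d.

P_X ≈ 1700 kg VSS/d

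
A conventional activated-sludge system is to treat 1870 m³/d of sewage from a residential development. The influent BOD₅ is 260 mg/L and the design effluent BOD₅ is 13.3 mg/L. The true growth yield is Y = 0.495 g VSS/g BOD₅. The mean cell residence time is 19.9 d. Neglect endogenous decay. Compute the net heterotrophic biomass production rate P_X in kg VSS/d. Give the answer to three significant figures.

P_X ≈ 228 kg VSS/d

With endogenous decay neglected, the observed yield equals the true yield: Y_obs = Y = 0.495 g VSS/g BOD₅.
Substrate removed = Q·(S₀ − S) = 1870 m³/d × (260 − 13.3) g/m³ = 4.61×10^5 g/d = 461.3 kg/d.
P_X = Y_obs · Q(S₀ − S) = 0.4950 × 461.3 = 228.4 kg VSS/d.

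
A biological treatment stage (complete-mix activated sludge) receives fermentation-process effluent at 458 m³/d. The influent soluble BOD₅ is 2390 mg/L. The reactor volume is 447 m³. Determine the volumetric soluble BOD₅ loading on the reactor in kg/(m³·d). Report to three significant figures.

L_v ≈ 2.45 kg soluble BOD₅/(m³·d)

L_v = Q S₀ / V = 458 × 2390 × 10⁻³ / 447.0 = 2.449 kg/(m³·d).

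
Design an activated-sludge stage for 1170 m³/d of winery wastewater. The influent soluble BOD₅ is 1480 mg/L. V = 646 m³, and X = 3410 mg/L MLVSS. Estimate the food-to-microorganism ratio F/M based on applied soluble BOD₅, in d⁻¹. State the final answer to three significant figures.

F/M ≈ 0.786 d⁻¹

Food-to-microorganism ratio F/M = Q S₀ / (V X) = 1170 × 1480 / (646.0 × 3410) = 0.7861 d⁻¹.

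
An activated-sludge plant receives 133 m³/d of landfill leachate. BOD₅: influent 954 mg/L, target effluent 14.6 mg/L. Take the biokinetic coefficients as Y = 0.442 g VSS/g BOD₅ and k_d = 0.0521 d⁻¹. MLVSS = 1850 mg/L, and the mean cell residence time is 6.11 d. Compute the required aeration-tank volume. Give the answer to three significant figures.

V ≈ 138 m³

Rearranging the biomass balance for a CMAS with decay, V = Y·Q·ΔS·θ_c / [X·(1+k_d θ_c)] = 0.442 × 133 × (954 − 14.6) × 6.11 / [1850 × (1 + 0.0521 × 6.11)] = 3.37×10^5 / 2439 = 138.3 m³.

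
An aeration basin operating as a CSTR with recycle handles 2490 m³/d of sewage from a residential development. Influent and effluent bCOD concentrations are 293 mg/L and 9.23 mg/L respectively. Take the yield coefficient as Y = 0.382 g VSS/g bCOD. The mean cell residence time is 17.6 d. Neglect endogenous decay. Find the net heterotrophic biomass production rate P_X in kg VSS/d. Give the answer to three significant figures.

P_X ≈ 270 kg VSS/d

No decay correction is needed, so Y_obs = Y = 0.382.
Q·(S₀ − S) = 2490 × (293 − 9.23) × 10⁻³ = 706.6 kg/d removed.
Net biomass production P_X = Y_obs × Q·(S₀ − S) = 0.3820 × 706.6 = 269.9 kg VSS/d.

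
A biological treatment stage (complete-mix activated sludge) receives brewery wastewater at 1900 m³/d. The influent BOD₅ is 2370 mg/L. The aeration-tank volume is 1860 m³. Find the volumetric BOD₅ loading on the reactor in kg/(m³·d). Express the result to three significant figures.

L_v ≈ 2.42 kg BOD₅/(m³·d)

Applied BOD₅ load per unit volume = Q·S₀/V = (1900 × 2370/1000)/1860 = 2.421 kg BOD₅·m⁻³·d⁻¹.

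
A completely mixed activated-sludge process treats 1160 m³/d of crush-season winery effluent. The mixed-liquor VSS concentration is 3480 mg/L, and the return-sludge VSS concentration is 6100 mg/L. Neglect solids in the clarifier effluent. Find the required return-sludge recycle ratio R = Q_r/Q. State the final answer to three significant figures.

R = Q_r/Q = X/(X_r − X) = 3480 / (6100 − 3480) = 1.328.

R ≈ 1.33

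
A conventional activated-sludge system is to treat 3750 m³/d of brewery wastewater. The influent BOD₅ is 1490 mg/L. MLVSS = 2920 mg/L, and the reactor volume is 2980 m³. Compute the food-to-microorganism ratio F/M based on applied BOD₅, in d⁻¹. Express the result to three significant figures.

F/M ≈ 0.642 d⁻¹

Food-to-microorganism ratio F/M = Q S₀ / (V X) = 3750 × 1490 / (2980 × 2920) = 0.6421 d⁻¹.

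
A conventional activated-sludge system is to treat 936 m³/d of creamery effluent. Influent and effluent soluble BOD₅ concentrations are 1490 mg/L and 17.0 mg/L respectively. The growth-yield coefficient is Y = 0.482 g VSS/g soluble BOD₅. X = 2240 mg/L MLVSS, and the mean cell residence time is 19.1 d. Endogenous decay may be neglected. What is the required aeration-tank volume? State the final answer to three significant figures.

With k_d = 0 the design equation reduces to V = Y Q (S₀−S) θ_c / X = 0.482 × 936 × (1490 − 17.0) × 19.1 / 2240 = 5666 m³.

V ≈ 5670 m³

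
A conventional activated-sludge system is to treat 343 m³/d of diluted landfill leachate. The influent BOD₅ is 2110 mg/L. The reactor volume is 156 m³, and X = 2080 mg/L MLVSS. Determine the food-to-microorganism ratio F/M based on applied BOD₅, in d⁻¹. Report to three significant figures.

F/M ≈ 2.23 d⁻¹

F/M = applied load / biomass = Q·S₀/(V·X) = 343 × 2110 / (156.0 × 2080) = 2.230 d⁻¹.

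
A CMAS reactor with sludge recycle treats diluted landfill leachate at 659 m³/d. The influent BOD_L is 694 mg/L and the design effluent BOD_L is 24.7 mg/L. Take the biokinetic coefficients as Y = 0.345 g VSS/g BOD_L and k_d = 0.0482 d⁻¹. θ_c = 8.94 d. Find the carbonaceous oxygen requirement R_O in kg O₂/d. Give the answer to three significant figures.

R_O ≈ 290 kg O₂/d

Y_obs = Y / (1 + k_d θ_c) = 0.345 / (1 + 0.0482 × 8.94) = 0.345 / 1.431 = 0.2411.
ΔS = 694 − 24.7 = 669.3 mg/L, so the substrate removal rate is 659 × 669.3/1000 = 441.1 kg BOD_L/d.
Biomass synthesised: P_X = Y_obs × 441.1 = 106.3 kg VSS/d.
R_O = Q·ΔS − 1.42 P_X = 441.1 − 151.0 = 290.1 kg O₂/d.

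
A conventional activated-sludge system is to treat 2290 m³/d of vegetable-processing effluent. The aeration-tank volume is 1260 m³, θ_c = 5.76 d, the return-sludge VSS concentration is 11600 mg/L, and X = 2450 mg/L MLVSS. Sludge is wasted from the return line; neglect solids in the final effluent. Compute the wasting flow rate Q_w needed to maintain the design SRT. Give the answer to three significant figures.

Q_w ≈ 46.2 m³/d

Wasting from the return line (neglecting effluent solids): Q_w = V·X / (θ_c·X_r) = 1260 × 2450 / (5.76 × 11600) = 46.20 m³/d.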